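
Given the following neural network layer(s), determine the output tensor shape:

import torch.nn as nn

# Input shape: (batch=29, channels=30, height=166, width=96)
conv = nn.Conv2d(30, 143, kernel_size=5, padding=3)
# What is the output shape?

Input shape: (29, 30, 166, 96)
Output shape: (29, 143, 168, 98)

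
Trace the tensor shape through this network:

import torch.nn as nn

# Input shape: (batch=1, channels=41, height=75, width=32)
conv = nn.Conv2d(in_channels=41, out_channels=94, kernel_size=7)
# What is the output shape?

Input shape: (1, 41, 75, 32)
Output shape: (1, 94, 69, 26)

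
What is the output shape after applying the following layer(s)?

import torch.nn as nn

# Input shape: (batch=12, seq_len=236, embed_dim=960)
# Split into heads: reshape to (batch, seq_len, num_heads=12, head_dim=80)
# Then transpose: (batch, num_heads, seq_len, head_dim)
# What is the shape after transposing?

Input shape: (12, 236, 960)
  -> after reshape: (12, 236, 12, 80)
Output shape: (12, 12, 236, 80)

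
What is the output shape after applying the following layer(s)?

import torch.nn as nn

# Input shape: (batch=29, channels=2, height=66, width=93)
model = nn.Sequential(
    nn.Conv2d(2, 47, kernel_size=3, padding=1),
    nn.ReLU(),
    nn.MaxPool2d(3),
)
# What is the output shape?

Input shape: (29, 2, 66, 93)
  -> after Conv2d: (29, 47, 66, 93)
  -> after ReLU: (29, 47, 66, 93)
Output shape: (29, 47, 22, 31)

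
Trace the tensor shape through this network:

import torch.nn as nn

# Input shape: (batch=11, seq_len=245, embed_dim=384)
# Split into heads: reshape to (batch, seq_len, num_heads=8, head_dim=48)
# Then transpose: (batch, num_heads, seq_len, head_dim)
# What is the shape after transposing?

Input shape: (11, 245, 384)
  -> after reshape: (11, 245, 8, 48)
Output shape: (11, 8, 245, 48)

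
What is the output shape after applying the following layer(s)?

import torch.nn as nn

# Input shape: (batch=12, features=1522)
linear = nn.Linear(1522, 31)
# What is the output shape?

Input shape: (12, 1522)
Output shape: (12, 31)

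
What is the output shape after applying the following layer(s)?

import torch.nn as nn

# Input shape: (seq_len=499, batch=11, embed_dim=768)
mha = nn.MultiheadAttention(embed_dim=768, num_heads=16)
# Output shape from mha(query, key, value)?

Input shape: (499, 11, 768)
Output shape: (499, 11, 768)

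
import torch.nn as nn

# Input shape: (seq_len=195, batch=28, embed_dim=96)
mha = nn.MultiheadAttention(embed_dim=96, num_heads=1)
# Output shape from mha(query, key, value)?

Input shape: (195, 28, 96)
Output shape: (195, 28, 96)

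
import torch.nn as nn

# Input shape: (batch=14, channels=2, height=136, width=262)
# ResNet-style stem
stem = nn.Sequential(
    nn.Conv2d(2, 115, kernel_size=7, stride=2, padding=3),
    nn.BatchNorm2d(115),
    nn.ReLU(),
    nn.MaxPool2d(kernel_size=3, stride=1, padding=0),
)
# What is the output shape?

Input shape: (14, 2, 136, 262)
  -> after Conv2d 7x7 stride=2: (14, 115, 68, 131)
Output shape: (14, 115, 66, 129)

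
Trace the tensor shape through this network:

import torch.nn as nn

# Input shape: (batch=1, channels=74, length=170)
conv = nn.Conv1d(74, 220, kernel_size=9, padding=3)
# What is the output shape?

Input shape: (1, 74, 170)
Output shape: (1, 220, 168)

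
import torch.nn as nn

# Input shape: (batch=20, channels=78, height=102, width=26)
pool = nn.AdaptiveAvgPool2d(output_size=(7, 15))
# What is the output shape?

Input shape: (20, 78, 102, 26)
Output shape: (20, 78, 7, 15)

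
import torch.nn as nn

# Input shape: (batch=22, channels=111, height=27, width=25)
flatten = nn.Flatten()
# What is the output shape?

Input shape: (22, 111, 27, 25)
Output shape: (22, 74925)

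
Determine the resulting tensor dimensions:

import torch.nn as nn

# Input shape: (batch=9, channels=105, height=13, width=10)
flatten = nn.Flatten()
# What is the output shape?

Input shape: (9, 105, 13, 10)
Output shape: (9, 13650)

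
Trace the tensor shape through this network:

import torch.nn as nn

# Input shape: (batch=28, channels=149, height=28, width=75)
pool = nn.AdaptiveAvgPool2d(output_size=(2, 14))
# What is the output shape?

Input shape: (28, 149, 28, 75)
Output shape: (28, 149, 2, 14)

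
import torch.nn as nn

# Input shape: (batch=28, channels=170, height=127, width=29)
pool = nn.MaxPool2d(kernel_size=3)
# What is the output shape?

Input shape: (28, 170, 127, 29)
Output shape: (28, 170, 42, 9)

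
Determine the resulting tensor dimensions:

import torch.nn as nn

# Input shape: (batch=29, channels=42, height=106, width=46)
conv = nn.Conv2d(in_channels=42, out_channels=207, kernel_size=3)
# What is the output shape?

Input shape: (29, 42, 106, 46)
Output shape: (29, 207, 104, 44)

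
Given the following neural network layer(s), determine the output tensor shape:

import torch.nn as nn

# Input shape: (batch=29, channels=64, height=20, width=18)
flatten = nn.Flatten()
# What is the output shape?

Input shape: (29, 64, 20, 18)
Output shape: (29, 23040)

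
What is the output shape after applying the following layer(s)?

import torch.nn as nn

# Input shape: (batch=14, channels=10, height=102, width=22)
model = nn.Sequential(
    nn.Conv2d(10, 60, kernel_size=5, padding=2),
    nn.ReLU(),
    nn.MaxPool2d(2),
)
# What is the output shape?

Input shape: (14, 10, 102, 22)
  -> after Conv2d: (14, 60, 102, 22)
  -> after ReLU: (14, 60, 102, 22)
Output shape: (14, 60, 51, 11)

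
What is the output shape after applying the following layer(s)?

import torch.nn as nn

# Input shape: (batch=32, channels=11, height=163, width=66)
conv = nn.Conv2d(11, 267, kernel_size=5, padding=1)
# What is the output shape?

Input shape: (32, 11, 163, 66)
Output shape: (32, 267, 161, 64)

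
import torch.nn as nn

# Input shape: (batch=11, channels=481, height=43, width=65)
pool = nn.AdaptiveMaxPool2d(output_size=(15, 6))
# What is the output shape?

Input shape: (11, 481, 43, 65)
Output shape: (11, 481, 15, 6)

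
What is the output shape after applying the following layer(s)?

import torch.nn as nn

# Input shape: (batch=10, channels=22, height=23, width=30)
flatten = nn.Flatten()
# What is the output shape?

Input shape: (10, 22, 23, 30)
Output shape: (10, 15180)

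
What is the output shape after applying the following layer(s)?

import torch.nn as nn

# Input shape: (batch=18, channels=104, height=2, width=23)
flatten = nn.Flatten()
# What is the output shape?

Input shape: (18, 104, 2, 23)
Output shape: (18, 4784)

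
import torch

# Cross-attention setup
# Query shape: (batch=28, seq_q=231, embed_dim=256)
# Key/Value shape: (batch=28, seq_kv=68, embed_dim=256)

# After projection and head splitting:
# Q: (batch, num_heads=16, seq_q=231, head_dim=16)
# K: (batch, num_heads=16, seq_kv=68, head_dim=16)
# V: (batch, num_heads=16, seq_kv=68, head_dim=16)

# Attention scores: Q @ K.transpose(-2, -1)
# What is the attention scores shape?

Input shape: (28, 231, 256)
Output shape: (28, 16, 231, 68)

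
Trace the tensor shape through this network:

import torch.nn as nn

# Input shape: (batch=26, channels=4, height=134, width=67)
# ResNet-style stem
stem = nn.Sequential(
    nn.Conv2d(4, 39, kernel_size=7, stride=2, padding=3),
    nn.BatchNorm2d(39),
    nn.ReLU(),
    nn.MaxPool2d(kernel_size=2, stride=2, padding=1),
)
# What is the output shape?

Input shape: (26, 4, 134, 67)
  -> after Conv2d 7x7 stride=2: (26, 39, 67, 34)
Output shape: (26, 39, 34, 18)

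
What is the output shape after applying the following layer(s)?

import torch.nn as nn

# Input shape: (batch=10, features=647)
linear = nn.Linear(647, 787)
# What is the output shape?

Input shape: (10, 647)
Output shape: (10, 787)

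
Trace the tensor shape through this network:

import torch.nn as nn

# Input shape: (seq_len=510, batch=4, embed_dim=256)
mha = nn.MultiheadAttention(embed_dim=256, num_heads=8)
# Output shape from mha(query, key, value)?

Input shape: (510, 4, 256)
Output shape: (510, 4, 256)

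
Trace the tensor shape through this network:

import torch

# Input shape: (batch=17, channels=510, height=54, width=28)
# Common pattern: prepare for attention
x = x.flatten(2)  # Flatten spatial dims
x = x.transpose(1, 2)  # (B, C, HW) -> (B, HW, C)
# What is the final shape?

Input shape: (17, 510, 54, 28)
  -> after flatten(2): (17, 510, 1512)
Output shape: (17, 1512, 510)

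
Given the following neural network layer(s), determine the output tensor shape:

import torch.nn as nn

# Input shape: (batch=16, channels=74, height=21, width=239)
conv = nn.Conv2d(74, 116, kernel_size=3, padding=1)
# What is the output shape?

Input shape: (16, 74, 21, 239)
Output shape: (16, 116, 21, 239)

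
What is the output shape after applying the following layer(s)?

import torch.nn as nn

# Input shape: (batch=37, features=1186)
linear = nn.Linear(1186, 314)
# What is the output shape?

Input shape: (37, 1186)
Output shape: (37, 314)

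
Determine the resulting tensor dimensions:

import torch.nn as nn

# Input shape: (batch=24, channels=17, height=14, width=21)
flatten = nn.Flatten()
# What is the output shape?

Input shape: (24, 17, 14, 21)
Output shape: (24, 4998)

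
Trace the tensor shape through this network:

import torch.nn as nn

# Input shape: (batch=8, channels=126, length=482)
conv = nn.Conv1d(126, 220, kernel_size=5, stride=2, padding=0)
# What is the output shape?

Input shape: (8, 126, 482)
Output shape: (8, 220, 239)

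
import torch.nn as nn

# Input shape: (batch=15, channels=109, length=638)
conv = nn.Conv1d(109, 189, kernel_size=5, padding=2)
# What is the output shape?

Input shape: (15, 109, 638)
Output shape: (15, 189, 638)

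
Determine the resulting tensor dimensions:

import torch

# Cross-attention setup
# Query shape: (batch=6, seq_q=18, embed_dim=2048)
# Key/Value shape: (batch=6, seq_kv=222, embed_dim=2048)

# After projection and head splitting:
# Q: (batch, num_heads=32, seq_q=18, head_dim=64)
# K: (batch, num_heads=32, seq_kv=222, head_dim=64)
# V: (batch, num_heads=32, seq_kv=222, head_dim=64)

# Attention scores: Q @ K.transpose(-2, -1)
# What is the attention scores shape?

Input shape: (6, 18, 2048)
Output shape: (6, 32, 18, 222)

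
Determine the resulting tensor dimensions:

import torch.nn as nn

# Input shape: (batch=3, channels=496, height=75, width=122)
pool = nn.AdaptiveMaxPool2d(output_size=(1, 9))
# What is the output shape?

Input shape: (3, 496, 75, 122)
Output shape: (3, 496, 1, 9)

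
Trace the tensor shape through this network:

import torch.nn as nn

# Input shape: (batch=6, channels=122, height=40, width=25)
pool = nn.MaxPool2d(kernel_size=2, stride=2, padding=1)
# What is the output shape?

Input shape: (6, 122, 40, 25)
Output shape: (6, 122, 21, 13)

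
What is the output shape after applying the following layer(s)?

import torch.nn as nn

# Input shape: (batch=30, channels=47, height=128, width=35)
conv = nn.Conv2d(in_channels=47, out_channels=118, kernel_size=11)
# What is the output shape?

Input shape: (30, 47, 128, 35)
Output shape: (30, 118, 118, 25)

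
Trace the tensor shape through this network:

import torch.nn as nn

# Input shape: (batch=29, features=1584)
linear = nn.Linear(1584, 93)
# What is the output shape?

Input shape: (29, 1584)
Output shape: (29, 93)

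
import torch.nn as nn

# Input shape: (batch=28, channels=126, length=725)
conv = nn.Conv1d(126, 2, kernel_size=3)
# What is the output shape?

Input shape: (28, 126, 725)
Output shape: (28, 2, 723)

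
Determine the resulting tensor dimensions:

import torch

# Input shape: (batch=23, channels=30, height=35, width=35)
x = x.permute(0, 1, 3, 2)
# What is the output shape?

Input shape: (23, 30, 35, 35)
Output shape: (23, 30, 35, 35)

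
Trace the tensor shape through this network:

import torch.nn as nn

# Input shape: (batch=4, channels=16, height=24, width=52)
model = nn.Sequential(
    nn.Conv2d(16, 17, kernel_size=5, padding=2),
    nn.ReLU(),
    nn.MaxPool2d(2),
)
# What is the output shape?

Input shape: (4, 16, 24, 52)
  -> after Conv2d: (4, 17, 24, 52)
  -> after ReLU: (4, 17, 24, 52)
Output shape: (4, 17, 12, 26)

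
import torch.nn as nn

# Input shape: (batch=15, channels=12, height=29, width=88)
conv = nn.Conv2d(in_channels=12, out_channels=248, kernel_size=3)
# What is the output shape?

Input shape: (15, 12, 29, 88)
Output shape: (15, 248, 27, 86)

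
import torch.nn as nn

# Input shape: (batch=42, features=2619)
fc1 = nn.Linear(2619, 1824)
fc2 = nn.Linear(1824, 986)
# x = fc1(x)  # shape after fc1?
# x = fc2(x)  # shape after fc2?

Input shape: (42, 2619)
  -> after fc1: (42, 1824)
Output shape: (42, 986)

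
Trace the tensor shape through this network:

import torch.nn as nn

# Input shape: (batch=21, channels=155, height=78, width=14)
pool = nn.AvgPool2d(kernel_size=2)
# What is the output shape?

Input shape: (21, 155, 78, 14)
Output shape: (21, 155, 39, 7)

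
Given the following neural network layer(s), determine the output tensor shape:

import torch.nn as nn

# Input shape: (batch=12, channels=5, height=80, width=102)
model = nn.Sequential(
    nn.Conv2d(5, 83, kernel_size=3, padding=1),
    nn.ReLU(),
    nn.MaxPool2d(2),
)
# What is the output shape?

Input shape: (12, 5, 80, 102)
  -> after Conv2d: (12, 83, 80, 102)
  -> after ReLU: (12, 83, 80, 102)
Output shape: (12, 83, 40, 51)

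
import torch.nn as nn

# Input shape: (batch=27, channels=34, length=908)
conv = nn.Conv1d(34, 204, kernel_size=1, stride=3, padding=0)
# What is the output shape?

Input shape: (27, 34, 908)
Output shape: (27, 204, 303)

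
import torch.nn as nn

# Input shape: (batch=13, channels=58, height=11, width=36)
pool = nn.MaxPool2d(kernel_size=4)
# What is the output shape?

Input shape: (13, 58, 11, 36)
Output shape: (13, 58, 2, 9)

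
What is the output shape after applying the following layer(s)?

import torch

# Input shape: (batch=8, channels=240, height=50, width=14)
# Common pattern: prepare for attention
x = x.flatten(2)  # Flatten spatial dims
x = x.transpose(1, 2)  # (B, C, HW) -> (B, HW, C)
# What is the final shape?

Input shape: (8, 240, 50, 14)
  -> after flatten(2): (8, 240, 700)
Output shape: (8, 700, 240)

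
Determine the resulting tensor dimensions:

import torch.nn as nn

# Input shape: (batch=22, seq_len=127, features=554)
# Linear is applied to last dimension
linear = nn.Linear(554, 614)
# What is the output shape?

Input shape: (22, 127, 554)
Output shape: (22, 127, 614)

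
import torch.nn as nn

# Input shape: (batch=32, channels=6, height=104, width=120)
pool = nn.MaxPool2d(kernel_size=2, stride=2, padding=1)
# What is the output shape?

Input shape: (32, 6, 104, 120)
Output shape: (32, 6, 53, 61)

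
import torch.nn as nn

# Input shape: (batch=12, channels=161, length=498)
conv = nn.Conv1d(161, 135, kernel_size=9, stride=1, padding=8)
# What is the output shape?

Input shape: (12, 161, 498)
Output shape: (12, 135, 506)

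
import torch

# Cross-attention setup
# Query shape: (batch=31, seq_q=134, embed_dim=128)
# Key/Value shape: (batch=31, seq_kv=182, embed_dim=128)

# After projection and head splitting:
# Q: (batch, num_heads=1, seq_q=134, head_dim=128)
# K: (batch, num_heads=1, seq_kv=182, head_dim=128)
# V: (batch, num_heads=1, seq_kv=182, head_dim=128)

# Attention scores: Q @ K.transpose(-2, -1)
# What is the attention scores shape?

Input shape: (31, 134, 128)
Output shape: (31, 1, 134, 182)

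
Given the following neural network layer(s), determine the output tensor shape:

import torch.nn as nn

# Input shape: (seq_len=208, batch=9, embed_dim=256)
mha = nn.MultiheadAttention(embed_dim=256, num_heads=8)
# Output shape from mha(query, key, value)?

Input shape: (208, 9, 256)
Output shape: (208, 9, 256)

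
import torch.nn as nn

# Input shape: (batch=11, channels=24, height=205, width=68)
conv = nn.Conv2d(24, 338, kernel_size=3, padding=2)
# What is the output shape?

Input shape: (11, 24, 205, 68)
Output shape: (11, 338, 207, 70)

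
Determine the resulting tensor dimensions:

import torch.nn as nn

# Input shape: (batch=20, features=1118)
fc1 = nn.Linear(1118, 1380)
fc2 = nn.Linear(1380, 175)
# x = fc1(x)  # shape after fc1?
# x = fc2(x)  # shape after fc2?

Input shape: (20, 1118)
  -> after fc1: (20, 1380)
Output shape: (20, 175)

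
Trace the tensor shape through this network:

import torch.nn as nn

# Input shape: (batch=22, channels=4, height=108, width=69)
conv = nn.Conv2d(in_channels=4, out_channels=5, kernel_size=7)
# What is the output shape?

Input shape: (22, 4, 108, 69)
Output shape: (22, 5, 102, 63)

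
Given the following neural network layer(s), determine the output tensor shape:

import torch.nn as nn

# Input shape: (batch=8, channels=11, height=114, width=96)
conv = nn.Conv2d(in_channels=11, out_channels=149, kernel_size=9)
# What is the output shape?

Input shape: (8, 11, 114, 96)
Output shape: (8, 149, 106, 88)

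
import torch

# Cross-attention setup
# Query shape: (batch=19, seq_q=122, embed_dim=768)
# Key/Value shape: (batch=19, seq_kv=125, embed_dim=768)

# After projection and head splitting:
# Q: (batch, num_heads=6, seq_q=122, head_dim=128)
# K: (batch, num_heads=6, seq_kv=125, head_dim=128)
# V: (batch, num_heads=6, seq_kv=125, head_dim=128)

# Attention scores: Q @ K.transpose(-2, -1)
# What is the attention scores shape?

Input shape: (19, 122, 768)
Output shape: (19, 6, 122, 125)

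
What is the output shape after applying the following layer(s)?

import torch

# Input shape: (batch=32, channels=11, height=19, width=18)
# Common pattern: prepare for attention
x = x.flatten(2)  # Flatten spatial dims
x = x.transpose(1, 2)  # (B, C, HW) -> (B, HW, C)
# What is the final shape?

Input shape: (32, 11, 19, 18)
  -> after flatten(2): (32, 11, 342)
Output shape: (32, 342, 11)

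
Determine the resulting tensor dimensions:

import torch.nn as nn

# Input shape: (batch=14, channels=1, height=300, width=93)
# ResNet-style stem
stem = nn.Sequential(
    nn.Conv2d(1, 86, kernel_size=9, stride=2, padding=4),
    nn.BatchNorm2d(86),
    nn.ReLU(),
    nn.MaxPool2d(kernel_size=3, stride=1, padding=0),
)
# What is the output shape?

Input shape: (14, 1, 300, 93)
  -> after Conv2d 9x9 stride=2: (14, 86, 150, 47)
Output shape: (14, 86, 148, 45)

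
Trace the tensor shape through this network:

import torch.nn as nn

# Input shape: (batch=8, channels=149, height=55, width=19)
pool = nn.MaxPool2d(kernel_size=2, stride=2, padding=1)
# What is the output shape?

Input shape: (8, 149, 55, 19)
Output shape: (8, 149, 28, 10)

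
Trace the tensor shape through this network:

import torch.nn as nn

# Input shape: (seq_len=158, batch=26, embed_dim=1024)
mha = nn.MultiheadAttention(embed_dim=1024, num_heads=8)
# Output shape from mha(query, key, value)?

Input shape: (158, 26, 1024)
Output shape: (158, 26, 1024)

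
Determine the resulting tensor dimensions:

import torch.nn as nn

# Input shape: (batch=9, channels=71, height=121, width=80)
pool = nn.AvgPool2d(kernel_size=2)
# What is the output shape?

Input shape: (9, 71, 121, 80)
Output shape: (9, 71, 60, 40)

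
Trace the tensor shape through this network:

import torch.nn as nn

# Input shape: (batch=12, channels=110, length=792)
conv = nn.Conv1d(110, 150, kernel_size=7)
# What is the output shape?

Input shape: (12, 110, 792)
Output shape: (12, 150, 786)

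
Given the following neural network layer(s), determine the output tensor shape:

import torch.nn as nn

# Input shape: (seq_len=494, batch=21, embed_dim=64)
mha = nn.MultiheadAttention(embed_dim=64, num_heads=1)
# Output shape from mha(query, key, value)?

Input shape: (494, 21, 64)
Output shape: (494, 21, 64)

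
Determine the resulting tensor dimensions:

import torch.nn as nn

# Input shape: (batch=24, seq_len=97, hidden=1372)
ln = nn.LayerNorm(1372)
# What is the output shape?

Input shape: (24, 97, 1372)
Output shape: (24, 97, 1372)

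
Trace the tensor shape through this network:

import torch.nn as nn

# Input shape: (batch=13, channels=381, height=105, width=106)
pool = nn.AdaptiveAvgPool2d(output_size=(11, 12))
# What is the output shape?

Input shape: (13, 381, 105, 106)
Output shape: (13, 381, 11, 12)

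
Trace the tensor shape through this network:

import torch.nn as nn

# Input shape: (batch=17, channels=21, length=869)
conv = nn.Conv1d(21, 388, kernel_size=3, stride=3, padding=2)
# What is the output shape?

Input shape: (17, 21, 869)
Output shape: (17, 388, 291)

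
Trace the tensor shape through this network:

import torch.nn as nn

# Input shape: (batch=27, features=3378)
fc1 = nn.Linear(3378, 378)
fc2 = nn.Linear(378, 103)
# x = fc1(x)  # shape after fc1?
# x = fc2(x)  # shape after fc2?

Input shape: (27, 3378)
  -> after fc1: (27, 378)
Output shape: (27, 103)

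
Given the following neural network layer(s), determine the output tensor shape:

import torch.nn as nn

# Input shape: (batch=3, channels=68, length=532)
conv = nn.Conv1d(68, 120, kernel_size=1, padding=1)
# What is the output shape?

Input shape: (3, 68, 532)
Output shape: (3, 120, 534)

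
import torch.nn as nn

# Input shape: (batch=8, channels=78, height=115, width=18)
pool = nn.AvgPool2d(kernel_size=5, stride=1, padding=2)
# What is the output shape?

Input shape: (8, 78, 115, 18)
Output shape: (8, 78, 115, 18)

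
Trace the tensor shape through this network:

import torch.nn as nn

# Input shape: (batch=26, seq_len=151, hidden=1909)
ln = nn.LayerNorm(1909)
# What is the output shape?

Input shape: (26, 151, 1909)
Output shape: (26, 151, 1909)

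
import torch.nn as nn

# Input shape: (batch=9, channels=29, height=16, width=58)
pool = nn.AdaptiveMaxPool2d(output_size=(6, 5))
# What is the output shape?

Input shape: (9, 29, 16, 58)
Output shape: (9, 29, 6, 5)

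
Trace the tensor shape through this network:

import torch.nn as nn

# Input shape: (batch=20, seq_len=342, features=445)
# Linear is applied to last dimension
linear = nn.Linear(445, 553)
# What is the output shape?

Input shape: (20, 342, 445)
Output shape: (20, 342, 553)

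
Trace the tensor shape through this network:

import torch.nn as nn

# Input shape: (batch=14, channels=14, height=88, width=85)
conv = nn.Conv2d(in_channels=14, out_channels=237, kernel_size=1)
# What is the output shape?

Input shape: (14, 14, 88, 85)
Output shape: (14, 237, 88, 85)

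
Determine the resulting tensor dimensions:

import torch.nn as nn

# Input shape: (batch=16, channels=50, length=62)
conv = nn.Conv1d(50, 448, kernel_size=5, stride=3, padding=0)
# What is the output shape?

Input shape: (16, 50, 62)
Output shape: (16, 448, 20)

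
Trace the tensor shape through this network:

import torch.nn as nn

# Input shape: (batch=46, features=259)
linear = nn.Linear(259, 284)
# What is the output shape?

Input shape: (46, 259)
Output shape: (46, 284)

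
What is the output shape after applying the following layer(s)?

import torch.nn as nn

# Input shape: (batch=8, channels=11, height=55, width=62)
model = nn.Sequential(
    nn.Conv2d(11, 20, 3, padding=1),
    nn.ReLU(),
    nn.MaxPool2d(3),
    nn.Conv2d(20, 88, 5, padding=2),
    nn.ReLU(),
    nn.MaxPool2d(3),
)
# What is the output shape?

Input shape: (8, 11, 55, 62)
  -> after first Conv2d: (8, 20, 55, 62)
  -> after first MaxPool2d: (8, 20, 18, 20)
  -> after second Conv2d: (8, 88, 18, 20)
Output shape: (8, 88, 6, 6)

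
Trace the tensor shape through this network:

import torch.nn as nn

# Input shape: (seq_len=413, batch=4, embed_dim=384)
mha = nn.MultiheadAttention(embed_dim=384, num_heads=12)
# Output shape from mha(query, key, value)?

Input shape: (413, 4, 384)
Output shape: (413, 4, 384)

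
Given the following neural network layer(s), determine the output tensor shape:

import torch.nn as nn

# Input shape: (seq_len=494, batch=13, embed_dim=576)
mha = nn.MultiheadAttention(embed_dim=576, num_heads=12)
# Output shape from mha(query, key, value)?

Input shape: (494, 13, 576)
Output shape: (494, 13, 576)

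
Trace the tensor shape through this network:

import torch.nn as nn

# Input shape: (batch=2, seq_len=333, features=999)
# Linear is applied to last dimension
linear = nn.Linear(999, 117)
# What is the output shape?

Input shape: (2, 333, 999)
Output shape: (2, 333, 117)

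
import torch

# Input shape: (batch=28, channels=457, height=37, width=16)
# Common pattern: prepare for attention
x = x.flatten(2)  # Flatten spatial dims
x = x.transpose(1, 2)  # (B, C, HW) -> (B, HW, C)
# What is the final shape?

Input shape: (28, 457, 37, 16)
  -> after flatten(2): (28, 457, 592)
Output shape: (28, 592, 457)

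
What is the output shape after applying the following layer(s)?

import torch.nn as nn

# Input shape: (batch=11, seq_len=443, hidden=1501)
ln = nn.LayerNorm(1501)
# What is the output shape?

Input shape: (11, 443, 1501)
Output shape: (11, 443, 1501)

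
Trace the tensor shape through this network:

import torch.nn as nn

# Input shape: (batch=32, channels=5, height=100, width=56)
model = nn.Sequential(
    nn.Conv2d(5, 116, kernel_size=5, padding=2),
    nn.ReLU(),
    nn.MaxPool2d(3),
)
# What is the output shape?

Input shape: (32, 5, 100, 56)
  -> after Conv2d: (32, 116, 100, 56)
  -> after ReLU: (32, 116, 100, 56)
Output shape: (32, 116, 33, 18)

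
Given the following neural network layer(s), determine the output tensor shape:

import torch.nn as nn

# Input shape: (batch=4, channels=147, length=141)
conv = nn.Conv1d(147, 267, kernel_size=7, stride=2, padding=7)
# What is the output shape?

Input shape: (4, 147, 141)
Output shape: (4, 267, 75)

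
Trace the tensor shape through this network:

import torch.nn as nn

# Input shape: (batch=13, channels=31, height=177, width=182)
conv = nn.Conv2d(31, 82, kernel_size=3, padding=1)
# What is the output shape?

Input shape: (13, 31, 177, 182)
Output shape: (13, 82, 177, 182)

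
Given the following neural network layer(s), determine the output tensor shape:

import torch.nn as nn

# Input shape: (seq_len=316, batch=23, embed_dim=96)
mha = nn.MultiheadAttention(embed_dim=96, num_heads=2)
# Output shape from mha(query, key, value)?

Input shape: (316, 23, 96)
Output shape: (316, 23, 96)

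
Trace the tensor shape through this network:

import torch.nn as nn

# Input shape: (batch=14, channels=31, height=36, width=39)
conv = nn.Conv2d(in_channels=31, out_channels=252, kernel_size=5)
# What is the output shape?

Input shape: (14, 31, 36, 39)
Output shape: (14, 252, 32, 35)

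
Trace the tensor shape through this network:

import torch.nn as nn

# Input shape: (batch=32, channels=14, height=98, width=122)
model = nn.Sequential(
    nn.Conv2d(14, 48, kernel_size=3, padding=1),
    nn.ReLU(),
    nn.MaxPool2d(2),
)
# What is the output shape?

Input shape: (32, 14, 98, 122)
  -> after Conv2d: (32, 48, 98, 122)
  -> after ReLU: (32, 48, 98, 122)
Output shape: (32, 48, 49, 61)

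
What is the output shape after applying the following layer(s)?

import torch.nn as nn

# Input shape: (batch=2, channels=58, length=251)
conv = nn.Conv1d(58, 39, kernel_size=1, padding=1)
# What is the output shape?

Input shape: (2, 58, 251)
Output shape: (2, 39, 253)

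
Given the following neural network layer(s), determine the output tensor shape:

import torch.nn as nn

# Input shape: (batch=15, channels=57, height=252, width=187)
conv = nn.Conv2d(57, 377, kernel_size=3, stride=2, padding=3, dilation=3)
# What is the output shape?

Input shape: (15, 57, 252, 187)
Output shape: (15, 377, 126, 94)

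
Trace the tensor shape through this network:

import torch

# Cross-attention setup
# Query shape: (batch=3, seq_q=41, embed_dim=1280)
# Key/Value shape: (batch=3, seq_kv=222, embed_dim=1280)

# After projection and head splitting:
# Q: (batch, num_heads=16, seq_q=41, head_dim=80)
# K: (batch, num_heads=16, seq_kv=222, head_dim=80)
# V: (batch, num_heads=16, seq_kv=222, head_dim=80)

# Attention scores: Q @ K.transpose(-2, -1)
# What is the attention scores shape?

Input shape: (3, 41, 1280)
Output shape: (3, 16, 41, 222)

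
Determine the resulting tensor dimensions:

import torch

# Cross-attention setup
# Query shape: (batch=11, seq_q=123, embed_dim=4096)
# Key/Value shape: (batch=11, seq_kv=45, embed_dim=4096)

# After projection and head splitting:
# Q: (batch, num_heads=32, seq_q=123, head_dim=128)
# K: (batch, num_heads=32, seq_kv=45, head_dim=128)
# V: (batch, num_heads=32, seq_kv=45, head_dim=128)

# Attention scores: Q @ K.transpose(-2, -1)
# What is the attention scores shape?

Input shape: (11, 123, 4096)
Output shape: (11, 32, 123, 45)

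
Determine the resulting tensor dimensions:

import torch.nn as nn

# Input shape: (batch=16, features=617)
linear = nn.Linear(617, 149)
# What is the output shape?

Input shape: (16, 617)
Output shape: (16, 149)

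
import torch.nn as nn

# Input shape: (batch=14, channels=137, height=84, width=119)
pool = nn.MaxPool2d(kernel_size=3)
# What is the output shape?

Input shape: (14, 137, 84, 119)
Output shape: (14, 137, 28, 39)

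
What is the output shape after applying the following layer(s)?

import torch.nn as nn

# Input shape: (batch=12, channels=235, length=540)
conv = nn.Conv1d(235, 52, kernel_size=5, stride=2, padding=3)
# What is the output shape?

Input shape: (12, 235, 540)
Output shape: (12, 52, 271)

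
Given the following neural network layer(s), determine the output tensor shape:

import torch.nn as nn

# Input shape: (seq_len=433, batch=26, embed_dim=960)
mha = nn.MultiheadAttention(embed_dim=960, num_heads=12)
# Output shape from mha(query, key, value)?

Input shape: (433, 26, 960)
Output shape: (433, 26, 960)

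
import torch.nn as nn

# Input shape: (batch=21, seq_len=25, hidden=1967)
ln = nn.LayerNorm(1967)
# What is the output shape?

Input shape: (21, 25, 1967)
Output shape: (21, 25, 1967)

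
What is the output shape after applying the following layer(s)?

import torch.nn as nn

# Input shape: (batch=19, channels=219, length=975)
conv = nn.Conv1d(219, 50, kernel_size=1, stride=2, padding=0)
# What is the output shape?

Input shape: (19, 219, 975)
Output shape: (19, 50, 488)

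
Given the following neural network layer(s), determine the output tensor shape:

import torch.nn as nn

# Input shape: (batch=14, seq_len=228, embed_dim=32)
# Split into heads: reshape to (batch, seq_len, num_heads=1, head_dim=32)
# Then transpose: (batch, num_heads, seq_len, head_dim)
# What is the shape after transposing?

Input shape: (14, 228, 32)
  -> after reshape: (14, 228, 1, 32)
Output shape: (14, 1, 228, 32)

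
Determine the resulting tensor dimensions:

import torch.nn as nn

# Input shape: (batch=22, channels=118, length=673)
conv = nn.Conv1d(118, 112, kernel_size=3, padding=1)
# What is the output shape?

Input shape: (22, 118, 673)
Output shape: (22, 112, 673)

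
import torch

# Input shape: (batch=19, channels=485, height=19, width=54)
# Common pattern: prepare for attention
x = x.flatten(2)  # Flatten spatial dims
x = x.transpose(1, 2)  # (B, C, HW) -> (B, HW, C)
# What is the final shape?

Input shape: (19, 485, 19, 54)
  -> after flatten(2): (19, 485, 1026)
Output shape: (19, 1026, 485)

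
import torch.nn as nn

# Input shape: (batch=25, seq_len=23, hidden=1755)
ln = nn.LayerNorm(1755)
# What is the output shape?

Input shape: (25, 23, 1755)
Output shape: (25, 23, 1755)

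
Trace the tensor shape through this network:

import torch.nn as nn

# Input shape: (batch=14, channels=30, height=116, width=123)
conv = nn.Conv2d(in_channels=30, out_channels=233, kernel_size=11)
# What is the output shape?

Input shape: (14, 30, 116, 123)
Output shape: (14, 233, 106, 113)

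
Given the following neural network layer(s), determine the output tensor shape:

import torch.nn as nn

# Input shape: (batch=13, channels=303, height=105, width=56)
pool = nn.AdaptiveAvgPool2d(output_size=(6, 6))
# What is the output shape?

Input shape: (13, 303, 105, 56)
Output shape: (13, 303, 6, 6)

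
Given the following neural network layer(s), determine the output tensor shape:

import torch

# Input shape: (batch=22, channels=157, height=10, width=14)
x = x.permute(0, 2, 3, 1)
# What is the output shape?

Input shape: (22, 157, 10, 14)
Output shape: (22, 10, 14, 157)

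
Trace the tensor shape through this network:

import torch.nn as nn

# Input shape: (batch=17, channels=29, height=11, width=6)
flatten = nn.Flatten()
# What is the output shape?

Input shape: (17, 29, 11, 6)
Output shape: (17, 1914)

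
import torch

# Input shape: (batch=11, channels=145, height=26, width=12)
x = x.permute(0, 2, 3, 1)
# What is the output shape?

Input shape: (11, 145, 26, 12)
Output shape: (11, 26, 12, 145)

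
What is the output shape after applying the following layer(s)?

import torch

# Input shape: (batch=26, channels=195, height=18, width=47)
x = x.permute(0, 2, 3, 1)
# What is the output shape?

Input shape: (26, 195, 18, 47)
Output shape: (26, 18, 47, 195)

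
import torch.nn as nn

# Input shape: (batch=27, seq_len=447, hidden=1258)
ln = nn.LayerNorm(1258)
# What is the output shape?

Input shape: (27, 447, 1258)
Output shape: (27, 447, 1258)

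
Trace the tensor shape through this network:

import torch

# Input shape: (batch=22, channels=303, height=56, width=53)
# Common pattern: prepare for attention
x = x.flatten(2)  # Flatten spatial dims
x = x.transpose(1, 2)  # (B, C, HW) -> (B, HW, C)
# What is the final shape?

Input shape: (22, 303, 56, 53)
  -> after flatten(2): (22, 303, 2968)
Output shape: (22, 2968, 303)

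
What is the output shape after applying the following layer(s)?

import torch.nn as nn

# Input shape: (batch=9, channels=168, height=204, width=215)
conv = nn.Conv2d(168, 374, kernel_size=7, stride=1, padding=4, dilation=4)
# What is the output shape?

Input shape: (9, 168, 204, 215)
Output shape: (9, 374, 188, 199)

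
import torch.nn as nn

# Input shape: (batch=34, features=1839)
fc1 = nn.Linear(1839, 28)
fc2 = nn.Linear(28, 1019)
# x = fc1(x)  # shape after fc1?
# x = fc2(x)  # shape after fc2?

Input shape: (34, 1839)
  -> after fc1: (34, 28)
Output shape: (34, 1019)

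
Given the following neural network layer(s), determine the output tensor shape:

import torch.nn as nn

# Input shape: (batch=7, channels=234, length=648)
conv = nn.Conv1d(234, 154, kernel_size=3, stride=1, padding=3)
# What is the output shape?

Input shape: (7, 234, 648)
Output shape: (7, 154, 652)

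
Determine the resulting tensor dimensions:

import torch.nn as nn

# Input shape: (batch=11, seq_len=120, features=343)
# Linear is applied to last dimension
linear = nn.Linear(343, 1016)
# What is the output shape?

Input shape: (11, 120, 343)
Output shape: (11, 120, 1016)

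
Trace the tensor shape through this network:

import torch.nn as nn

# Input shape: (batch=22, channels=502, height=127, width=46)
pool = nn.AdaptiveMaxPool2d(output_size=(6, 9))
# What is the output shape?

Input shape: (22, 502, 127, 46)
Output shape: (22, 502, 6, 9)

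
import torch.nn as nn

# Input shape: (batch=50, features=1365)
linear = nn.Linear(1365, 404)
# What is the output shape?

Input shape: (50, 1365)
Output shape: (50, 404)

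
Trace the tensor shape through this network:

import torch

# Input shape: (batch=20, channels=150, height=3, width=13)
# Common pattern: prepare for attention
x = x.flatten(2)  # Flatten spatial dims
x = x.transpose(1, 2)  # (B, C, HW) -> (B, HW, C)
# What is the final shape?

Input shape: (20, 150, 3, 13)
  -> after flatten(2): (20, 150, 39)
Output shape: (20, 39, 150)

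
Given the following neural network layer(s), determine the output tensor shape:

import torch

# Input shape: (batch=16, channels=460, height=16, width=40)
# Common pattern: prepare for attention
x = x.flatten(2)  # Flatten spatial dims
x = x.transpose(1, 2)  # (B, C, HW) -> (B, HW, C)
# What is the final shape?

Input shape: (16, 460, 16, 40)
  -> after flatten(2): (16, 460, 640)
Output shape: (16, 640, 460)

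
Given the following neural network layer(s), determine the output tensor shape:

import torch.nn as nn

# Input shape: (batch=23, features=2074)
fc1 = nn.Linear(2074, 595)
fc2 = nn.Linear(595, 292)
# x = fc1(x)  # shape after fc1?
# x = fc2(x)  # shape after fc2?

Input shape: (23, 2074)
  -> after fc1: (23, 595)
Output shape: (23, 292)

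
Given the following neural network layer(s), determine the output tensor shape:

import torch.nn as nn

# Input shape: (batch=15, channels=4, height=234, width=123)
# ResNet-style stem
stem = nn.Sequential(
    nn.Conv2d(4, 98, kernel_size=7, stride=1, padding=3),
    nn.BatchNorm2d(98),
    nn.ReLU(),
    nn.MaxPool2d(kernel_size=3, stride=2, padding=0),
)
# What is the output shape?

Input shape: (15, 4, 234, 123)
  -> after Conv2d 7x7 stride=1: (15, 98, 234, 123)
Output shape: (15, 98, 116, 61)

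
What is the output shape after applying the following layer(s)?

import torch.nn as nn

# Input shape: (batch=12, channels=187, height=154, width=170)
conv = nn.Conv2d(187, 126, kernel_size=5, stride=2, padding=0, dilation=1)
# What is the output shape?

Input shape: (12, 187, 154, 170)
Output shape: (12, 126, 75, 83)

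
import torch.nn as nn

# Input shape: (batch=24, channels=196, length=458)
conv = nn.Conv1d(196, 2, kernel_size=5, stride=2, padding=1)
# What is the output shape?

Input shape: (24, 196, 458)
Output shape: (24, 2, 228)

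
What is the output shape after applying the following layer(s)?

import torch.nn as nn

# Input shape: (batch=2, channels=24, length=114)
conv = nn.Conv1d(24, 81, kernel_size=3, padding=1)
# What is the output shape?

Input shape: (2, 24, 114)
Output shape: (2, 81, 114)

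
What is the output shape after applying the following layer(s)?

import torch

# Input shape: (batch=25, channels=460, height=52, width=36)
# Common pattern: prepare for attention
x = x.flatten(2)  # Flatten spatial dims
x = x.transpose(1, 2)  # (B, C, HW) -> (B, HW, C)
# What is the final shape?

Input shape: (25, 460, 52, 36)
  -> after flatten(2): (25, 460, 1872)
Output shape: (25, 1872, 460)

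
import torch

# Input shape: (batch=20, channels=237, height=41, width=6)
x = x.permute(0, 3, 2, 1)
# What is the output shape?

Input shape: (20, 237, 41, 6)
Output shape: (20, 6, 41, 237)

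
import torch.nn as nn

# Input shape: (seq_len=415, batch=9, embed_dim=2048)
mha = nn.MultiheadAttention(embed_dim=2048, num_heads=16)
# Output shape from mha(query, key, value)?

Input shape: (415, 9, 2048)
Output shape: (415, 9, 2048)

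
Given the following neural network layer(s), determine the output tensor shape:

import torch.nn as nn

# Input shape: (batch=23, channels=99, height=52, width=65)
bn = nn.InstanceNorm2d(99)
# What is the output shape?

Input shape: (23, 99, 52, 65)
Output shape: (23, 99, 52, 65)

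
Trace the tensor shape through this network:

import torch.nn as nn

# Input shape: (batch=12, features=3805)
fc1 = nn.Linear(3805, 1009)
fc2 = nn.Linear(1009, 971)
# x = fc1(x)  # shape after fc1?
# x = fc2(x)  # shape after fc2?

Input shape: (12, 3805)
  -> after fc1: (12, 1009)
Output shape: (12, 971)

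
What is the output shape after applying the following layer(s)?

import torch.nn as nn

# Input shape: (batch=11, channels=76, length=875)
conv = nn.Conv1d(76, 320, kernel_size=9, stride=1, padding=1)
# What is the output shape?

Input shape: (11, 76, 875)
Output shape: (11, 320, 869)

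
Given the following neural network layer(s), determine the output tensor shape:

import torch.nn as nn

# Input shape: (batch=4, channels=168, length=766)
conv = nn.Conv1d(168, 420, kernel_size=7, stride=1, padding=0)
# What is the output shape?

Input shape: (4, 168, 766)
Output shape: (4, 420, 760)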